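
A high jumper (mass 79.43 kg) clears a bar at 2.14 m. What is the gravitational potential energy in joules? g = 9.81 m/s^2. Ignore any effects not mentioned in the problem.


PE = m * g * h
PE = 79.43 * 9.81 * 2.14
PE = 779.2083 * 2.14 = 1667.5058 J

1667.5058 J


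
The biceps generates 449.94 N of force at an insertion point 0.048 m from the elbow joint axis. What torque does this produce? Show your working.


tau = F * d
tau = 449.94 * 0.048
tau = 21.5971 N*m

21.5971 N*m


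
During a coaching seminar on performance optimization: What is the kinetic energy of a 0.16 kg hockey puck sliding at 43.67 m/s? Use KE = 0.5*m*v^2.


KE = 0.5 * m * v^2
KE = 0.5 * 0.16 * 43.67^2
KE = 0.5 * 0.16 * 1907.0689 = 152.5655 J

152.5655 J


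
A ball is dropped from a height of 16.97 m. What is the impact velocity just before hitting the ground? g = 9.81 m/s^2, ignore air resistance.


v = sqrt(2 * g * h)
v = sqrt(2 * 9.81 * 16.97)
v = sqrt(332.9514) = 18.247 m/s

18.247 m/s


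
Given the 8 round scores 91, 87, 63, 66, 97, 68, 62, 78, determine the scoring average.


Average = sum / n
Sum = 612
Average = 612 / 8 = 76.5

76.5


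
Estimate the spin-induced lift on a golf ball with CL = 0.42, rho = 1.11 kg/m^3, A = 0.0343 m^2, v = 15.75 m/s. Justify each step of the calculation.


FM = 0.5 * CL * rho * A * v^2
FM = 0.5 * 0.42 * 1.11 * 0.0343 * 15.75^2
v^2 = 248.0625
FM = 0.5 * 0.42 * 1.11 * 0.0343 * 248.0625 = 1.9833 N

1.9833 N


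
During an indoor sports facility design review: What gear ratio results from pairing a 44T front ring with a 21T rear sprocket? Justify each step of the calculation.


GR = front_teeth / rear_teeth
GR = 44 / 21
GR = 2.0952

2.0952


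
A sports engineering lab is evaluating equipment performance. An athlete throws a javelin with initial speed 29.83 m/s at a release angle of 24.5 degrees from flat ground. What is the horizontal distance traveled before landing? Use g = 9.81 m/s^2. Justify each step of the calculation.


R = v^2 * sin(2*theta) / g
Convert angle to radians: theta = 24.5 deg = 0.4276 rad
sin(2*theta) = sin(0.8552) = 0.7547
R = 29.83^2 * 0.7547 / 9.81
R = 889.8289 * 0.7547 / 9.81 = 68.4569 m

68.4569 m


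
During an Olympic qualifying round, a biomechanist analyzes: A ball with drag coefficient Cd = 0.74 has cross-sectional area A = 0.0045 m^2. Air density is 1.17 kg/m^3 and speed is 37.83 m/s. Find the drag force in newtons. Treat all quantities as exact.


Fd = 0.5 * Cd * rho * A * v^2
Fd = 0.5 * 0.74 * 1.17 * 0.0045 * 37.83^2
v^2 = 1431.1089
Fd = 0.5 * 0.74 * 1.17 * 0.0045 * 1431.1089 = 2.7879 N

2.7879 N


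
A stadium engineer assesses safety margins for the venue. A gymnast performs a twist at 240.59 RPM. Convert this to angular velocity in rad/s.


omega = RPM * 2 * pi / 60
omega = 240.59 * 2 * 3.14159 / 60
omega = 1511.6716 / 60 = 25.1945 rad/s

25.1945 rad/s


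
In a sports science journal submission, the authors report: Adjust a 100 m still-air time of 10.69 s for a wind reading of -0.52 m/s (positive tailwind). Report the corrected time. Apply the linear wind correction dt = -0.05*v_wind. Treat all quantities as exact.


dt = -0.05 * v_wind = -0.05 * -0.52 = 0.026 s
t_corrected = t_still + dt = 10.69 + (0.026)
t_corrected = 10.716 s

10.716 s


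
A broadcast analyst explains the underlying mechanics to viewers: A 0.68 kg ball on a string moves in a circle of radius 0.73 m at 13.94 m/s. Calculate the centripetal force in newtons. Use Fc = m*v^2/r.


Fc = m * v^2 / r
v^2 = 13.94^2 = 194.3236
Fc = 0.68 * 194.3236 / 0.73
Fc = 132.14 / 0.73 = 181.0138 N

181.0138 N


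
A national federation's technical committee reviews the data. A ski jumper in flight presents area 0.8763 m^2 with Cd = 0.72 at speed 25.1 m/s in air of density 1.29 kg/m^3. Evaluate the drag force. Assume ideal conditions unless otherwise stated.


Fd = 0.5 * Cd * rho * A * v^2
Fd = 0.5 * 0.72 * 1.29 * 0.8763 * 25.1^2
v^2 = 630.01
Fd = 0.5 * 0.72 * 1.29 * 0.8763 * 630.01 = 256.3849 N

256.3849 N


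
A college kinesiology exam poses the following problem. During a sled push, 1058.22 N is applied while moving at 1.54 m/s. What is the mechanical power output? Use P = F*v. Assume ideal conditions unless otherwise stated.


P = F * v
P = 1058.22 * 1.54
P = 1629.6588 W

1629.6588 W


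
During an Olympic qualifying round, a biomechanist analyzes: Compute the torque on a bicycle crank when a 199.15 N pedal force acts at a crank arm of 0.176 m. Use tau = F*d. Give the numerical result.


tau = F * d
tau = 199.15 * 0.176
tau = 35.0504 N*m

35.0504 N*m


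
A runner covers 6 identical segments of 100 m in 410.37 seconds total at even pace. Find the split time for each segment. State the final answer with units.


Split time = total_time / n_laps = 410.37 / 6
Split time = 68.395 s per lap

68.395 s


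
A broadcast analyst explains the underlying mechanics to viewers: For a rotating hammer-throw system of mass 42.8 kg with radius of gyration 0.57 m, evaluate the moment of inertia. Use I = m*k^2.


I = m * k^2
I = 42.8 * 0.57^2
I = 42.8 * 0.3249 = 13.9057 kg*m^2

13.9057 kg*m^2


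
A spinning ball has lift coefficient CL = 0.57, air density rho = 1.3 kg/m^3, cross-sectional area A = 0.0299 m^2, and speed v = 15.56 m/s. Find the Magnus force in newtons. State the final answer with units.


FM = 0.5 * CL * rho * A * v^2
FM = 0.5 * 0.57 * 1.3 * 0.0299 * 15.56^2
v^2 = 242.1136
FM = 0.5 * 0.57 * 1.3 * 0.0299 * 242.1136 = 2.6821 N

2.6821 N


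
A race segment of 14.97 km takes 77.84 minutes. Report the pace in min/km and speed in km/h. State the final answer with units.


Pace = time / distance = 77.84 min / 14.97 km = 5.1997 min/km
Speed = distance / time_in_hours = 14.97 / 1.2973 hr
Speed = 11.5391 km/h

5.1997 min/km, 11.5391 km/h


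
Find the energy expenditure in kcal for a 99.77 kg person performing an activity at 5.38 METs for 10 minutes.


kcal = MET * mass * time_hr
Convert time: 10 min = 0.1667 hr
kcal = 5.38 * 99.77 * 0.1667
kcal = 89.4604 kcal

89.4604 kcal


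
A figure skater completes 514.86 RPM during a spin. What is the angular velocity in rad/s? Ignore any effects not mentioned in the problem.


omega = RPM * 2 * pi / 60
omega = 514.86 * 2 * 3.14159 / 60
omega = 3234.9608 / 60 = 53.916 rad/s

53.916 rad/s


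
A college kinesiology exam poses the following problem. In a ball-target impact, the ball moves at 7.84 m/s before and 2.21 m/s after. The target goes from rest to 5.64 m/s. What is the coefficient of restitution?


e = (v2_after - v1_after) / (v1_before - v2_before)
Numerator = 5.64 - 2.21 = 3.43
Denominator = 7.84 - 0 = 7.84
e = 3.43 / 7.84 = 0.4375

0.4375


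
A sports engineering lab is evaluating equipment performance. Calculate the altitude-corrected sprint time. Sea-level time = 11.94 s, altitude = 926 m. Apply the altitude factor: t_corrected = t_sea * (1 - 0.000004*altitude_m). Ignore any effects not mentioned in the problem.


Correction factor = 1 - 0.000004 * 926 = 0.996296
t_corrected = t_sea * factor = 11.94 * 0.996296
t_corrected = 11.8958 s

11.8958 s


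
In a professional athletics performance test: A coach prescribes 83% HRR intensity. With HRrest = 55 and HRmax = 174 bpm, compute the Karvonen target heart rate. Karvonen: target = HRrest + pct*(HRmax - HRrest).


Target = HRrest + pct*(HRmax - HRrest)
Heart rate reserve = HRmax - HRrest = 174 - 55 = 119 bpm
Fraction = 83% = 0.83
Target = 55 + 0.83 * 119
Target = 55 + 98.77 = 153.77 bpm

153.77 bpm


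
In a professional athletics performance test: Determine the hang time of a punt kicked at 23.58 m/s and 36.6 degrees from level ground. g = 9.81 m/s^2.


T = 2*v*sin(theta)/g
sin(theta) = sin(36.6 deg) = 0.5962
T = 2*23.58*0.5962 / 9.81
T = 28.118 / 9.81 = 2.8663 s

2.8663 s


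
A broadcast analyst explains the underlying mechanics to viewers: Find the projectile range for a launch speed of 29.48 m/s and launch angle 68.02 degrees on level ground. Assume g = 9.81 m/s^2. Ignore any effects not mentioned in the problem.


R = v^2 * sin(2*theta) / g
Convert angle to radians: theta = 68.02 deg = 1.1872 rad
sin(2*theta) = sin(2.3743) = 0.6942
R = 29.48^2 * 0.6942 / 9.81
R = 869.0704 * 0.6942 / 9.81 = 61.4955 m

61.4955 m


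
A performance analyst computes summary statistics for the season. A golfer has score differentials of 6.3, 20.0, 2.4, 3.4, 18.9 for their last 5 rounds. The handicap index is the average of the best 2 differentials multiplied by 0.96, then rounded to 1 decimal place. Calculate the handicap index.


All differentials: 6.3, 20.0, 2.4, 3.4, 18.9
Sorted: 2.4, 3.4, 6.3, 18.9, 20.0
Best 2: 2.4, 3.4
Average of best = 5.8 / 2 = 2.9
Raw index = 2.9 * 0.96 = 2.784
Handicap index = round(2.784, 1) = 2.8

2.8


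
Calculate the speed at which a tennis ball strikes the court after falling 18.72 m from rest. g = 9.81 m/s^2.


v = sqrt(2 * g * h)
v = sqrt(2 * 9.81 * 18.72)
v = sqrt(367.2864) = 19.1647 m/s

19.1647 m/s


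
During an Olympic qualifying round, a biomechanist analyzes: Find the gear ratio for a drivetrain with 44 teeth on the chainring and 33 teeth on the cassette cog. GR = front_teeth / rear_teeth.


GR = front_teeth / rear_teeth
GR = 44 / 33
GR = 1.3333

1.3333


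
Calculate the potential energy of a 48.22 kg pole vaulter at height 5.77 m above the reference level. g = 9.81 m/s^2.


PE = m * g * h
PE = 48.22 * 9.81 * 5.77
PE = 473.0382 * 5.77 = 2729.4304 J

2729.4304 J


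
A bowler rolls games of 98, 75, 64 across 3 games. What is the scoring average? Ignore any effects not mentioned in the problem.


Average = sum / n
Sum = 237
Average = 237 / 3 = 79

79


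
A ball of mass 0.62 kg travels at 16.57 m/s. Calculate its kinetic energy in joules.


KE = 0.5 * m * v^2
KE = 0.5 * 0.62 * 16.57^2
KE = 0.5 * 0.62 * 274.5649 = 85.1151 J

85.1151 J


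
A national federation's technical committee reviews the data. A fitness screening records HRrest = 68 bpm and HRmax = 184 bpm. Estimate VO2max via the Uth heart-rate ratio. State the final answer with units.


VO2max = 15.3 * HRmax / HRrest
VO2max = 15.3 * 184 / 68
VO2max = 2815.2 / 68 = 41.4 mL/kg/min

41.4 mL/kg/min


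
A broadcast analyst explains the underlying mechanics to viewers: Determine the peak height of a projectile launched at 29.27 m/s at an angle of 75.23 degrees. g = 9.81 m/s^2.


H = (v*sin(theta))^2 / (2*g)
vy = v*sin(theta) = 29.27 * sin(75.23 deg) = 28.3028 m/s
H = vy^2 / (2*g) = 801.0503 / (2*9.81)
H = 801.0503 / 19.62 = 40.8283 m

40.8283 m


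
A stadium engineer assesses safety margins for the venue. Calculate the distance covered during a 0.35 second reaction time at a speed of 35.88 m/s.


d = v * t
d = 35.88 * 0.35
d = 12.558 m

12.558 m


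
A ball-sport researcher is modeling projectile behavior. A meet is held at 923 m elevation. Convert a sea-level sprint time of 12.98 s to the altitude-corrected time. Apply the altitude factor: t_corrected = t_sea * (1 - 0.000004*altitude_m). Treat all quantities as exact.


Correction factor = 1 - 0.000004 * 923 = 0.996308
t_corrected = t_sea * factor = 12.98 * 0.996308
t_corrected = 12.9321 s

12.9321 s


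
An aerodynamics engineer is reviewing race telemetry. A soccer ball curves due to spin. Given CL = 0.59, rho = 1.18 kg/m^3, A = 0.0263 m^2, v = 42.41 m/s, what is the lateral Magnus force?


FM = 0.5 * CL * rho * A * v^2
FM = 0.5 * 0.59 * 1.18 * 0.0263 * 42.41^2
v^2 = 1798.6081
FM = 0.5 * 0.59 * 1.18 * 0.0263 * 1798.6081 = 16.4663 N

16.4663 N


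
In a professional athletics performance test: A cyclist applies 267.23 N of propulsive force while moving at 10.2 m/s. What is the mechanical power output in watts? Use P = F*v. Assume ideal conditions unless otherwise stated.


P = F * v
P = 267.23 * 10.2
P = 2725.746 W

2725.746 W


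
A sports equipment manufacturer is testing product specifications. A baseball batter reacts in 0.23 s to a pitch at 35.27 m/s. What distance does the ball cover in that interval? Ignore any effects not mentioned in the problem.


d = v * t
d = 35.27 * 0.23
d = 8.1121 m

8.1121 m


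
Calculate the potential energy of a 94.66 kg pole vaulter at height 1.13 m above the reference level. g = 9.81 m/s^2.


PE = m * g * h
PE = 94.66 * 9.81 * 1.13
PE = 928.6146 * 1.13 = 1049.3345 J

1049.3345 J


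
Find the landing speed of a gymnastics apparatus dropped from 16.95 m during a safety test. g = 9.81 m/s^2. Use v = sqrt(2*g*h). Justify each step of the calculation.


v = sqrt(2 * g * h)
v = sqrt(2 * 9.81 * 16.95)
v = sqrt(332.559) = 18.2362 m/s

18.2362 m/s


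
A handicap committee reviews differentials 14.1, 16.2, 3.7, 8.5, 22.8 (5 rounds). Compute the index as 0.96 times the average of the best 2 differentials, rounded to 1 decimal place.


All differentials: 14.1, 16.2, 3.7, 8.5, 22.8
Sorted: 3.7, 8.5, 14.1, 16.2, 22.8
Best 2: 3.7, 8.5
Average of best = 12.2 / 2 = 6.1
Raw index = 6.1 * 0.96 = 5.856
Handicap index = round(5.856, 1) = 5.9

5.9


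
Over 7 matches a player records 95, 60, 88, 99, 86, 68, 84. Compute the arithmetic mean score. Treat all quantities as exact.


Average = sum / n
Sum = 580
Average = 580 / 7 = 82.8571

82.8571


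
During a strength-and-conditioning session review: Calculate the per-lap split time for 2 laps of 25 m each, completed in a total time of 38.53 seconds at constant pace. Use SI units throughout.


Split time = total_time / n_laps = 38.53 / 2
Split time = 19.265 s per lap

19.265 s


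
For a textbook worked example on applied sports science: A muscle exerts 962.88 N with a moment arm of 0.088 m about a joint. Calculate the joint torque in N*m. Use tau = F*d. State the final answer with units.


tau = F * d
tau = 962.88 * 0.088
tau = 84.7334 N*m

84.7334 N*m


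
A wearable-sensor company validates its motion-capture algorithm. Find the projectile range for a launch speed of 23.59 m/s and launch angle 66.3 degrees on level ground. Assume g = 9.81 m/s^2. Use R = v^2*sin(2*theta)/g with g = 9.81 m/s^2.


R = v^2 * sin(2*theta) / g
Convert angle to radians: theta = 66.3 deg = 1.1572 rad
sin(2*theta) = sin(2.3143) = 0.7361
R = 23.59^2 * 0.7361 / 9.81
R = 556.4881 * 0.7361 / 9.81 = 41.7563 m

41.7563 m


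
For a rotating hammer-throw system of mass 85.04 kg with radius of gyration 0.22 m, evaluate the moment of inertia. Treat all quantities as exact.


I = m * k^2
I = 85.04 * 0.22^2
I = 85.04 * 0.0484 = 4.1159 kg*m^2

4.1159 kg*m^2


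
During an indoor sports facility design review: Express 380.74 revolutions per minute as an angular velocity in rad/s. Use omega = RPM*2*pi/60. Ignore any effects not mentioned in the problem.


omega = RPM * 2 * pi / 60
omega = 380.74 * 2 * 3.14159 / 60
omega = 2392.26 / 60 = 39.871 rad/s

39.871 rad/s


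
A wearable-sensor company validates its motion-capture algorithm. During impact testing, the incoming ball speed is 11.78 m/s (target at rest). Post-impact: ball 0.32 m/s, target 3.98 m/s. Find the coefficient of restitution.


e = (v2_after - v1_after) / (v1_before - v2_before)
Numerator = 3.98 - 0.32 = 3.66
Denominator = 11.78 - 0 = 11.78
e = 3.66 / 11.78 = 0.3107

0.3107


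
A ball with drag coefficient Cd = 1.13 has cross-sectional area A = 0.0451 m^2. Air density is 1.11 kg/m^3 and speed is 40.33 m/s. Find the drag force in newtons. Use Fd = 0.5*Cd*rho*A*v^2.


Fd = 0.5 * Cd * rho * A * v^2
Fd = 0.5 * 1.13 * 1.11 * 0.0451 * 40.33^2
v^2 = 1626.5089
Fd = 0.5 * 1.13 * 1.11 * 0.0451 * 1626.5089 = 46.0049 N

46.0049 N


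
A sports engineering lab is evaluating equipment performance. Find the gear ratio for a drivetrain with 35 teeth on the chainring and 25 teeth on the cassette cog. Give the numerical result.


GR = front_teeth / rear_teeth
GR = 35 / 25
GR = 1.4

1.4


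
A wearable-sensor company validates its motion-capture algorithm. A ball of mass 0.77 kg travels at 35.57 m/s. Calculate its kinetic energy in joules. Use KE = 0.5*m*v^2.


KE = 0.5 * m * v^2
KE = 0.5 * 0.77 * 35.57^2
KE = 0.5 * 0.77 * 1265.2249 = 487.1116 J

487.1116 J


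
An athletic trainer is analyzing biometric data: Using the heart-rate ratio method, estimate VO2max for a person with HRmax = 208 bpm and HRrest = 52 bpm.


VO2max = 15.3 * HRmax / HRrest
VO2max = 15.3 * 208 / 52
VO2max = 3182.4 / 52 = 61.2 mL/kg/min

61.2 mL/kg/min


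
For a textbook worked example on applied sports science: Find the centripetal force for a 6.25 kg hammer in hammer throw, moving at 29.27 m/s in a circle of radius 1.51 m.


Fc = m * v^2 / r
v^2 = 29.27^2 = 856.7329
Fc = 6.25 * 856.7329 / 1.51
Fc = 5354.5806 / 1.51 = 3546.0799 N

3546.0799 N


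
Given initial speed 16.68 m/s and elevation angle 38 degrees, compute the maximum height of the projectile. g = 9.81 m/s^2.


H = (v*sin(theta))^2 / (2*g)
vy = v*sin(theta) = 16.68 * sin(38 deg) = 10.2692 m/s
H = vy^2 / (2*g) = 105.4572 / (2*9.81)
H = 105.4572 / 19.62 = 5.375 m

5.375 m


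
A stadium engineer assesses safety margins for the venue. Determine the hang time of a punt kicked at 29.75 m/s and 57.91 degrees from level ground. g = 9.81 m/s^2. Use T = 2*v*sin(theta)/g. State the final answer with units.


T = 2*v*sin(theta)/g
sin(theta) = sin(57.91 deg) = 0.8472
T = 2*29.75*0.8472 / 9.81
T = 50.4093 / 9.81 = 5.1386 s

5.1386 s


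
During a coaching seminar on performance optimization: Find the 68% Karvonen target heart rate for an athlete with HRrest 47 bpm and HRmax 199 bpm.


Target = HRrest + pct*(HRmax - HRrest)
Heart rate reserve = HRmax - HRrest = 199 - 47 = 152 bpm
Fraction = 68% = 0.68
Target = 47 + 0.68 * 152
Target = 47 + 103.36 = 150.36 bpm

150.36 bpm


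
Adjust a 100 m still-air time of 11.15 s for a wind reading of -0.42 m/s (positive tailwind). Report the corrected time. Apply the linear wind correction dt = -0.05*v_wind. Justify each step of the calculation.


dt = -0.05 * v_wind = -0.05 * -0.42 = 0.021 s
t_corrected = t_still + dt = 11.15 + (0.021)
t_corrected = 11.171 s

11.171 s


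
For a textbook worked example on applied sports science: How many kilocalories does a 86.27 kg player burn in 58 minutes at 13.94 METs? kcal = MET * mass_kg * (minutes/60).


kcal = MET * mass * time_hr
Convert time: 58 min = 0.9667 hr
kcal = 13.94 * 86.27 * 0.9667
kcal = 1162.517 kcal

1162.517 kcal


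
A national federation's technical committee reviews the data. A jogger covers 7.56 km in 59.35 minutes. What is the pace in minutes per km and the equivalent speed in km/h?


Pace = time / distance = 59.35 min / 7.56 km = 7.8505 min/km
Speed = distance / time_in_hours = 7.56 / 0.9892 hr
Speed = 7.6428 km/h

7.8505 min/km, 7.6428 km/h


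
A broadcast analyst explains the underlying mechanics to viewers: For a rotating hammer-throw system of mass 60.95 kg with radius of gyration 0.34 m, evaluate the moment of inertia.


I = m * k^2
I = 60.95 * 0.34^2
I = 60.95 * 0.1156 = 7.0458 kg*m^2

7.0458 kg*m^2


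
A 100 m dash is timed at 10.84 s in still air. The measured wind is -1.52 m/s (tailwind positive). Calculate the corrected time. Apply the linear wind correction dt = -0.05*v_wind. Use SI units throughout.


dt = -0.05 * v_wind = -0.05 * -1.52 = 0.076 s
t_corrected = t_still + dt = 10.84 + (0.076)
t_corrected = 10.916 s

10.916 s


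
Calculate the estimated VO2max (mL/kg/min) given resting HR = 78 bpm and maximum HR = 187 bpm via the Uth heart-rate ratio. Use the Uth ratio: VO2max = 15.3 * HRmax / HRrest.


VO2max = 15.3 * HRmax / HRrest
VO2max = 15.3 * 187 / 78
VO2max = 2861.1 / 78 = 36.6808 mL/kg/min

36.6808 mL/kg/min


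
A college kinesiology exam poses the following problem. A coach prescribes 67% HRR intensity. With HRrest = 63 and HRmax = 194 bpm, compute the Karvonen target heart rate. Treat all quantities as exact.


Target = HRrest + pct*(HRmax - HRrest)
Heart rate reserve = HRmax - HRrest = 194 - 63 = 131 bpm
Fraction = 67% = 0.67
Target = 63 + 0.67 * 131
Target = 63 + 87.77 = 150.77 bpm

150.77 bpm


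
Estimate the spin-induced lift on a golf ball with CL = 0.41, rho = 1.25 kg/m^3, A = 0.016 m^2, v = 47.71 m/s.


FM = 0.5 * CL * rho * A * v^2
FM = 0.5 * 0.41 * 1.25 * 0.016 * 47.71^2
v^2 = 2276.2441
FM = 0.5 * 0.41 * 1.25 * 0.016 * 2276.2441 = 9.3326 N

9.3326 N


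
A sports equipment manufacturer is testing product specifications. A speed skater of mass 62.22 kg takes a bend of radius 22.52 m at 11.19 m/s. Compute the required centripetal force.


Fc = m * v^2 / r
v^2 = 11.19^2 = 125.2161
Fc = 62.22 * 125.2161 / 22.52
Fc = 7790.9457 / 22.52 = 345.9567 N

345.9567 N


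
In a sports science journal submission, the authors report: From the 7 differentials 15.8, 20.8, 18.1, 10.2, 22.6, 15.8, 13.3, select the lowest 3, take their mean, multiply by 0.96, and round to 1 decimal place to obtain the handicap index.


All differentials: 15.8, 20.8, 18.1, 10.2, 22.6, 15.8, 13.3
Sorted: 10.2, 13.3, 15.8, 15.8, 18.1, 20.8, 22.6
Best 3: 10.2, 13.3, 15.8
Average of best = 39.3 / 3 = 13.1
Raw index = 13.1 * 0.96 = 12.576
Handicap index = round(12.576, 1) = 12.6

12.6


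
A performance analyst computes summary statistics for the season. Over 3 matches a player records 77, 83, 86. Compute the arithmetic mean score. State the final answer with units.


Average = sum / n
Sum = 246
Average = 246 / 3 = 82

82


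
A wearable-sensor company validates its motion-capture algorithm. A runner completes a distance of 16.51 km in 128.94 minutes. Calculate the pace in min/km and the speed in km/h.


Pace = time / distance = 128.94 min / 16.51 km = 7.8098 min/km
Speed = distance / time_in_hours = 16.51 / 2.149 hr
Speed = 7.6826 km/h

7.8098 min/km, 7.6826 km/h


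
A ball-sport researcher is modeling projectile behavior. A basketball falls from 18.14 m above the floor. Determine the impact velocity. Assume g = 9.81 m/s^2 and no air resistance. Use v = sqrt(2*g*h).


v = sqrt(2 * g * h)
v = sqrt(2 * 9.81 * 18.14)
v = sqrt(355.9068) = 18.8655 m/s

18.8655 m/s


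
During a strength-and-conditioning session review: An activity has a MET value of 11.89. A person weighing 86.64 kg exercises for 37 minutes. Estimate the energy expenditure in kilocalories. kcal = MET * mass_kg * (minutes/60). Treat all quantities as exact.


kcal = MET * mass * time_hr
Convert time: 37 min = 0.6167 hr
kcal = 11.89 * 86.64 * 0.6167
kcal = 635.2589 kcal

635.2589 kcal


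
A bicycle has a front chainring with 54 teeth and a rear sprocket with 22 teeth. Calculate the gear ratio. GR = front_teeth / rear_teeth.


GR = front_teeth / rear_teeth
GR = 54 / 22
GR = 2.4545

2.4545


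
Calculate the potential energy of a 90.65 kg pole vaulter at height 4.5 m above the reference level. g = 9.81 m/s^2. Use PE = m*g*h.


PE = m * g * h
PE = 90.65 * 9.81 * 4.5
PE = 889.2765 * 4.5 = 4001.7443 J

4001.7443 J


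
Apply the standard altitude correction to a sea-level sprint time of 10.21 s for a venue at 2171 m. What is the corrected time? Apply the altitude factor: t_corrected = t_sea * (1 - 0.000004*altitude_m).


Correction factor = 1 - 0.000004 * 2171 = 0.991316
t_corrected = t_sea * factor = 10.21 * 0.991316
t_corrected = 10.1213 s

10.1213 s


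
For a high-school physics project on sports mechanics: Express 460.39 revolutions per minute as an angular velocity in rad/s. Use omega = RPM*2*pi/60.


omega = RPM * 2 * pi / 60
omega = 460.39 * 2 * 3.14159 / 60
omega = 2892.7157 / 60 = 48.2119 rad/s

48.2119 rad/s


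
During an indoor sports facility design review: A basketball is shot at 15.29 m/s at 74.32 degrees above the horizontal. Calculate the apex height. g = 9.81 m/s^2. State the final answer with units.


H = (v*sin(theta))^2 / (2*g)
vy = v*sin(theta) = 15.29 * sin(74.32 deg) = 14.721 m/s
H = vy^2 / (2*g) = 216.7078 / (2*9.81)
H = 216.7078 / 19.62 = 11.0453 m

11.0453 m


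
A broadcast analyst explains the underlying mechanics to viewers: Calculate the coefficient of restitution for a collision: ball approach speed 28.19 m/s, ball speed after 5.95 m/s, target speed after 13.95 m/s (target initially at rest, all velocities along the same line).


e = (v2_after - v1_after) / (v1_before - v2_before)
Numerator = 13.95 - 5.95 = 8
Denominator = 28.19 - 0 = 28.19
e = 8 / 28.19 = 0.2838

0.2838


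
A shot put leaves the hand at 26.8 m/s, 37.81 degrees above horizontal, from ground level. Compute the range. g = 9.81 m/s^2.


R = v^2 * sin(2*theta) / g
Convert angle to radians: theta = 37.81 deg = 0.6599 rad
sin(2*theta) = sin(1.3198) = 0.9687
R = 26.8^2 * 0.9687 / 9.81
R = 718.24 * 0.9687 / 9.81 = 70.9213 m

70.9213 m


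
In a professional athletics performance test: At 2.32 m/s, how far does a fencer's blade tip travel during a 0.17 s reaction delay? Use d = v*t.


d = v * t
d = 2.32 * 0.17
d = 0.3944 m

0.3944 m


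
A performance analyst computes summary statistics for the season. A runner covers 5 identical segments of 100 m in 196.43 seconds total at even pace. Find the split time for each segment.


Split time = total_time / n_laps = 196.43 / 5
Split time = 39.286 s per lap

39.286 s


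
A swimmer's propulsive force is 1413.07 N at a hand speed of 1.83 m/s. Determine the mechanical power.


P = F * v
P = 1413.07 * 1.83
P = 2585.9181 W

2585.9181 W


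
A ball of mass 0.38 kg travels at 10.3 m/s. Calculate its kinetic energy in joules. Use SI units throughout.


KE = 0.5 * m * v^2
KE = 0.5 * 0.38 * 10.3^2
KE = 0.5 * 0.38 * 106.09 = 20.1571 J

20.1571 J


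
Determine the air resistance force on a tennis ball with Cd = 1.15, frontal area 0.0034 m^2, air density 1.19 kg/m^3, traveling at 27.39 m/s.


Fd = 0.5 * Cd * rho * A * v^2
Fd = 0.5 * 1.15 * 1.19 * 0.0034 * 27.39^2
v^2 = 750.2121
Fd = 0.5 * 1.15 * 1.19 * 0.0034 * 750.2121 = 1.7453 N

1.7453 N


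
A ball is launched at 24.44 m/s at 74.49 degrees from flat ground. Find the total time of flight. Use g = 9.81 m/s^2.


T = 2*v*sin(theta)/g
sin(theta) = sin(74.49 deg) = 0.9636
T = 2*24.44*0.9636 / 9.81
T = 47.1 / 9.81 = 4.8012 s

4.8012 s


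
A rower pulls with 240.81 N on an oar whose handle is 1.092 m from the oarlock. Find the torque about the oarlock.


tau = F * d
tau = 240.81 * 1.092
tau = 262.9645 N*m

262.9645 N*m


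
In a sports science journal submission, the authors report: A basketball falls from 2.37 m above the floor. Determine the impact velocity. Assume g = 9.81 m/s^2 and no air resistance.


v = sqrt(2 * g * h)
v = sqrt(2 * 9.81 * 2.37)
v = sqrt(46.4994) = 6.819 m/s

6.819 m/s


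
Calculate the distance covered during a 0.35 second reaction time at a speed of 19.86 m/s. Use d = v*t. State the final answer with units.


d = v * t
d = 19.86 * 0.35
d = 6.951 m

6.951 m


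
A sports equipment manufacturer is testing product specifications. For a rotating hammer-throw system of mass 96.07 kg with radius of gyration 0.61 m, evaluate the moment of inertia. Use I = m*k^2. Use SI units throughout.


I = m * k^2
I = 96.07 * 0.61^2
I = 96.07 * 0.3721 = 35.7476 kg*m^2

35.7476 kg*m^2


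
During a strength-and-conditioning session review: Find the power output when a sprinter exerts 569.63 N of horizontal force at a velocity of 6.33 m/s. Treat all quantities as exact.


P = F * v
P = 569.63 * 6.33
P = 3605.7579 W

3605.7579 W


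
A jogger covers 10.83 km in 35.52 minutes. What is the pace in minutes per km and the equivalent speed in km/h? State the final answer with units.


Pace = time / distance = 35.52 min / 10.83 km = 3.2798 min/km
Speed = distance / time_in_hours = 10.83 / 0.592 hr
Speed = 18.2939 km/h

3.2798 min/km, 18.2939 km/h


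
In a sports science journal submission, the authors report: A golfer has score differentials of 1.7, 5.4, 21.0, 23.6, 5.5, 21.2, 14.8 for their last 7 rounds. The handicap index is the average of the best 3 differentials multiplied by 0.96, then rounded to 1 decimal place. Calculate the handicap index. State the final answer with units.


All differentials: 1.7, 5.4, 21.0, 23.6, 5.5, 21.2, 14.8
Sorted: 1.7, 5.4, 5.5, 14.8, 21.0, 21.2, 23.6
Best 3: 1.7, 5.4, 5.5
Average of best = 12.6 / 3 = 4.2
Raw index = 4.2 * 0.96 = 4.032
Handicap index = round(4.032, 1) = 4.0

4.0


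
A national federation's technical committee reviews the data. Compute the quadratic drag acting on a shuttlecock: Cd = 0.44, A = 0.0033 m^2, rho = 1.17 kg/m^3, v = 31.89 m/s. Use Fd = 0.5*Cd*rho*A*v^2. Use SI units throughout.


Fd = 0.5 * Cd * rho * A * v^2
Fd = 0.5 * 0.44 * 1.17 * 0.0033 * 31.89^2
v^2 = 1016.9721
Fd = 0.5 * 0.44 * 1.17 * 0.0033 * 1016.9721 = 0.8638 N

0.8638 N


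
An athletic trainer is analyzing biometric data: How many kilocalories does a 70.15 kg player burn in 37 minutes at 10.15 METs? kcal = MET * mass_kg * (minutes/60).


kcal = MET * mass * time_hr
Convert time: 37 min = 0.6167 hr
kcal = 10.15 * 70.15 * 0.6167
kcal = 439.0805 kcal

439.0805 kcal


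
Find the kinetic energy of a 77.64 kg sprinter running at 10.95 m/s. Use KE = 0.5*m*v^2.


KE = 0.5 * m * v^2
KE = 0.5 * 77.64 * 10.95^2
KE = 0.5 * 77.64 * 119.9025 = 4654.615 J

4654.615 J


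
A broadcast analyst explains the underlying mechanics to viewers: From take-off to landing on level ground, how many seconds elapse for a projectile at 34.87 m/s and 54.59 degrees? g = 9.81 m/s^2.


T = 2*v*sin(theta)/g
sin(theta) = sin(54.59 deg) = 0.815
T = 2*34.87*0.815 / 9.81
T = 56.84 / 9.81 = 5.7941 s

5.7941 s


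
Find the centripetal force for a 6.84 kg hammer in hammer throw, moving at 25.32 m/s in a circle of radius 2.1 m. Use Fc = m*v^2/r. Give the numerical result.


Fc = m * v^2 / r
v^2 = 25.32^2 = 641.1024
Fc = 6.84 * 641.1024 / 2.1
Fc = 4385.1404 / 2.1 = 2088.1621 N

2088.1621 N


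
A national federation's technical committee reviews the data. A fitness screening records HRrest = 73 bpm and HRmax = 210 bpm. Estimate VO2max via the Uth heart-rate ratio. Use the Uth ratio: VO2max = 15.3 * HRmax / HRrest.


VO2max = 15.3 * HRmax / HRrest
VO2max = 15.3 * 210 / 73
VO2max = 3213 / 73 = 44.0137 mL/kg/min

44.0137 mL/kg/min


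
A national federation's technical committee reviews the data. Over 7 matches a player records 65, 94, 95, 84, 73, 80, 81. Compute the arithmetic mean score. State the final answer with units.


Average = sum / n
Sum = 572
Average = 572 / 7 = 81.7143

81.7143


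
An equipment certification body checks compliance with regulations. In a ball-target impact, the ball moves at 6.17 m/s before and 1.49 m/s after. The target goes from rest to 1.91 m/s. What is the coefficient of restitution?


e = (v2_after - v1_after) / (v1_before - v2_before)
Numerator = 1.91 - 1.49 = 0.42
Denominator = 6.17 - 0 = 6.17
e = 0.42 / 6.17 = 0.0681

0.0681


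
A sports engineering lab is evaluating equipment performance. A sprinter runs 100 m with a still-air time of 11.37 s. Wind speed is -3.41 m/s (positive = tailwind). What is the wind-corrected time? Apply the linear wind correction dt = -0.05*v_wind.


dt = -0.05 * v_wind = -0.05 * -3.41 = 0.1705 s
t_corrected = t_still + dt = 11.37 + (0.1705)
t_corrected = 11.5405 s

11.5405 s


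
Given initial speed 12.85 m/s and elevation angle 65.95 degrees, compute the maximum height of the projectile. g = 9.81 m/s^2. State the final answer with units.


H = (v*sin(theta))^2 / (2*g)
vy = v*sin(theta) = 12.85 * sin(65.95 deg) = 11.7345 m/s
H = vy^2 / (2*g) = 137.6983 / (2*9.81)
H = 137.6983 / 19.62 = 7.0183 m

7.0183 m


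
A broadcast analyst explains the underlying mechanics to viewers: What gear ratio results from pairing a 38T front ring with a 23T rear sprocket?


GR = front_teeth / rear_teeth
GR = 38 / 23
GR = 1.6522

1.6522


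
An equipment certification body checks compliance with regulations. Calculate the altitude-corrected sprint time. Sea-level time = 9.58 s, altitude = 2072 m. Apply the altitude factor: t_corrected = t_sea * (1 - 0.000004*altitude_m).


Correction factor = 1 - 0.000004 * 2072 = 0.991712
t_corrected = t_sea * factor = 9.58 * 0.991712
t_corrected = 9.5006 s

9.5006 s


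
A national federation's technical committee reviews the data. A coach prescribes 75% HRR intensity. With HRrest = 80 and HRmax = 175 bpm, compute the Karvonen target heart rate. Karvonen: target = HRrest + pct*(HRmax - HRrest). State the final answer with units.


Target = HRrest + pct*(HRmax - HRrest)
Heart rate reserve = HRmax - HRrest = 175 - 80 = 95 bpm
Fraction = 75% = 0.75
Target = 80 + 0.75 * 95
Target = 80 + 71.25 = 151.25 bpm

151.25 bpm


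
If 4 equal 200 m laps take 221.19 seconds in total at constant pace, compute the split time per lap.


Split time = total_time / n_laps = 221.19 / 4
Split time = 55.2975 s per lap

55.2975 s


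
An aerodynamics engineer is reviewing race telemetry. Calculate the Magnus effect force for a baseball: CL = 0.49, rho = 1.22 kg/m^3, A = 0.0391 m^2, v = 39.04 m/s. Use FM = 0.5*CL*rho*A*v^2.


FM = 0.5 * CL * rho * A * v^2
FM = 0.5 * 0.49 * 1.22 * 0.0391 * 39.04^2
v^2 = 1524.1216
FM = 0.5 * 0.49 * 1.22 * 0.0391 * 1524.1216 = 17.8124 N

17.8124 N


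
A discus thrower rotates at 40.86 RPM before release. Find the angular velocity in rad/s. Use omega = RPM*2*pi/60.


omega = RPM * 2 * pi / 60
omega = 40.86 * 2 * 3.14159 / 60
omega = 256.731 / 60 = 4.2788 rad/s

4.2788 rad/s


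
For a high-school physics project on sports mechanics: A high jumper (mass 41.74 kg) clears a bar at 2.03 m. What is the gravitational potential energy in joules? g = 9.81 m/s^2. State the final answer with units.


PE = m * g * h
PE = 41.74 * 9.81 * 2.03
PE = 409.4694 * 2.03 = 831.2229 J

831.2229 J


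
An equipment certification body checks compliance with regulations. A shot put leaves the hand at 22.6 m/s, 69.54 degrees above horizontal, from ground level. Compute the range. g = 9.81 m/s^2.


R = v^2 * sin(2*theta) / g
Convert angle to radians: theta = 69.54 deg = 1.2137 rad
sin(2*theta) = sin(2.4274) = 0.655
R = 22.6^2 * 0.655 / 9.81
R = 510.76 * 0.655 / 9.81 = 34.103 m

34.103 m


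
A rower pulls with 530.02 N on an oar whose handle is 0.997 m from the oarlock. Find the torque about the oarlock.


tau = F * d
tau = 530.02 * 0.997
tau = 528.4299 N*m

528.4299 N*m


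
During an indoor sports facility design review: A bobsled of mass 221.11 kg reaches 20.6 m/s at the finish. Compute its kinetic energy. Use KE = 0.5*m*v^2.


KE = 0.5 * m * v^2
KE = 0.5 * 221.11 * 20.6^2
KE = 0.5 * 221.11 * 424.36 = 46915.1198 J

46915.1198 J


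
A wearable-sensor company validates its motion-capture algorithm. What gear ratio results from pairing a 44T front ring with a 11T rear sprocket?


GR = front_teeth / rear_teeth
GR = 44 / 11
GR = 4

4


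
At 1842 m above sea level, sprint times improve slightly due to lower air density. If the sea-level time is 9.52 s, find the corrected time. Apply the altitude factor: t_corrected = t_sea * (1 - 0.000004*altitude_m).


Correction factor = 1 - 0.000004 * 1842 = 0.992632
t_corrected = t_sea * factor = 9.52 * 0.992632
t_corrected = 9.4499 s

9.4499 s


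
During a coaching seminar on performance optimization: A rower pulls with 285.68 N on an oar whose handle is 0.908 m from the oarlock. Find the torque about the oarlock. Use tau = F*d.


tau = F * d
tau = 285.68 * 0.908
tau = 259.3974 N*m

259.3974 N*m


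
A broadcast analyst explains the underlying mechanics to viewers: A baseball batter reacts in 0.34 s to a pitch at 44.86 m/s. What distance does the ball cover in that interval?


d = v * t
d = 44.86 * 0.34
d = 15.2524 m

15.2524 m


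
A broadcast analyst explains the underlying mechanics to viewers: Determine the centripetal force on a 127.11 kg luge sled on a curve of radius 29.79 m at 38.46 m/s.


Fc = m * v^2 / r
v^2 = 38.46^2 = 1479.1716
Fc = 127.11 * 1479.1716 / 29.79
Fc = 188017.5021 / 29.79 = 6311.4301 N

6311.4301 N


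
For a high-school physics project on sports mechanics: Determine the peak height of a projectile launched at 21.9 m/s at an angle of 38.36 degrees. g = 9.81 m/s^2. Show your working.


H = (v*sin(theta))^2 / (2*g)
vy = v*sin(theta) = 21.9 * sin(38.36 deg) = 13.5912 m/s
H = vy^2 / (2*g) = 184.7194 / (2*9.81)
H = 184.7194 / 19.62 = 9.4149 m

9.4149 m


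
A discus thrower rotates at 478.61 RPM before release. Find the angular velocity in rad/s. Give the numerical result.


omega = RPM * 2 * pi / 60
omega = 478.61 * 2 * 3.14159 / 60
omega = 3007.1953 / 60 = 50.1199 rad/s

50.1199 rad/s


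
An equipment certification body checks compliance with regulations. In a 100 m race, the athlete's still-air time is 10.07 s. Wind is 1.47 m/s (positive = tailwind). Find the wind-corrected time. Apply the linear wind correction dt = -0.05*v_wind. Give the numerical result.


dt = -0.05 * v_wind = -0.05 * 1.47 = -0.0735 s
t_corrected = t_still + dt = 10.07 + (-0.0735)
t_corrected = 9.9965 s

9.9965 s


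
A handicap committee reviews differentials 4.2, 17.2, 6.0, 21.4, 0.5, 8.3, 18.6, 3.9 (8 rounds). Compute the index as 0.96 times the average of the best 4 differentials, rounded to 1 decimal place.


All differentials: 4.2, 17.2, 6.0, 21.4, 0.5, 8.3, 18.6, 3.9
Sorted: 0.5, 3.9, 4.2, 6.0, 8.3, 17.2, 18.6, 21.4
Best 4: 0.5, 3.9, 4.2, 6.0
Average of best = 14.6 / 4 = 3.65
Raw index = 3.65 * 0.96 = 3.504
Handicap index = round(3.504, 1) = 3.5

3.5


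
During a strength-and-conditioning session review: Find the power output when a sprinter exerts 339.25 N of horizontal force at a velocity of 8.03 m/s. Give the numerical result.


P = F * v
P = 339.25 * 8.03
P = 2724.1775 W

2724.1775 W


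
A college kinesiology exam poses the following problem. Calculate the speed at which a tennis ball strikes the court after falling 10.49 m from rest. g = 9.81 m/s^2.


v = sqrt(2 * g * h)
v = sqrt(2 * 9.81 * 10.49)
v = sqrt(205.8138) = 14.3462 m/s

14.3462 m/s


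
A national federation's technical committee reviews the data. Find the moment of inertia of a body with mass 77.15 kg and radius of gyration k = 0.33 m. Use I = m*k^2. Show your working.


I = m * k^2
I = 77.15 * 0.33^2
I = 77.15 * 0.1089 = 8.4016 kg*m^2

8.4016 kg*m^2


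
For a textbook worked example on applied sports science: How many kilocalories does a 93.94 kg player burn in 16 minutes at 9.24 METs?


kcal = MET * mass * time_hr
Convert time: 16 min = 0.2667 hr
kcal = 9.24 * 93.94 * 0.2667
kcal = 231.4682 kcal

231.4682 kcal


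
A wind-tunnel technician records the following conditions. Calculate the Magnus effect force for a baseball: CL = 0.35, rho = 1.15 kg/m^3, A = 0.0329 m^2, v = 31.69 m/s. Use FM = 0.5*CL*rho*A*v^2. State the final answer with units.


FM = 0.5 * CL * rho * A * v^2
FM = 0.5 * 0.35 * 1.15 * 0.0329 * 31.69^2
v^2 = 1004.2561
FM = 0.5 * 0.35 * 1.15 * 0.0329 * 1004.2561 = 6.6493 N

6.6493 N


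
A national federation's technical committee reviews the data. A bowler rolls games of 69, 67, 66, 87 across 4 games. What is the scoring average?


Average = sum / n
Sum = 289
Average = 289 / 4 = 72.25

72.25


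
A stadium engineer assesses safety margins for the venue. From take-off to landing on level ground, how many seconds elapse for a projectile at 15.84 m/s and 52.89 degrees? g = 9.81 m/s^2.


T = 2*v*sin(theta)/g
sin(theta) = sin(52.89 deg) = 0.7975
T = 2*15.84*0.7975 / 9.81
T = 25.2641 / 9.81 = 2.5753 s

2.5753 s


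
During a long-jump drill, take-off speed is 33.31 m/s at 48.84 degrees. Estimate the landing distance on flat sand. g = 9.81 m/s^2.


R = v^2 * sin(2*theta) / g
Convert angle to radians: theta = 48.84 deg = 0.8524 rad
sin(2*theta) = sin(1.7048) = 0.991
R = 33.31^2 * 0.991 / 9.81
R = 1109.5561 * 0.991 / 9.81 = 112.09 m

112.09 m


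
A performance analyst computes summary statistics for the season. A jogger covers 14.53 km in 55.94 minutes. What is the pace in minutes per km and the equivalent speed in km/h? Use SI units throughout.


Pace = time / distance = 55.94 min / 14.53 km = 3.85 min/km
Speed = distance / time_in_hours = 14.53 / 0.9323 hr
Speed = 15.5846 km/h

3.85 min/km, 15.5846 km/h
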